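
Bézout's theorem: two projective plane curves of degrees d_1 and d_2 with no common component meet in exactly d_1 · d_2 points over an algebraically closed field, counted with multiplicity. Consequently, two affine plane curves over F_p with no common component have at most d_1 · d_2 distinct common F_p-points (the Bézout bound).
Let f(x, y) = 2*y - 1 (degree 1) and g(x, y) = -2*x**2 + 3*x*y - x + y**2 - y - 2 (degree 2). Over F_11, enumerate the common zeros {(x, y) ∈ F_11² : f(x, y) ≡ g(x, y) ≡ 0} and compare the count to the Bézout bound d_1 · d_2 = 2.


Common zeros: ∅; count = 0; Bézout bound = 2.

deg(f) = 1, deg(g) = 2, so Bézout bound = 2.
Scan x ∈ F_11. For each x, list the y ∈ F_11 with f(x, y) ≡ 0 and those with g(x, y) ≡ 0 (mod 11); the common zeros in that column are the intersection.
  x = 0: f ≡ 0 at y ∈ {6}; g ≡ 0 at y ∈ {2, 10}; common: ∅.
  x = 1: f ≡ 0 at y ∈ {6}; g ≡ 0 at y ∈ ∅; common: ∅.
  x = 2: f ≡ 0 at y ∈ {6}; g ≡ 0 at y ∈ ∅; common: ∅.
  x = 3: f ≡ 0 at y ∈ {6}; g ≡ 0 at y ∈ ∅; common: ∅.
  x = 4: f ≡ 0 at y ∈ {6}; g ≡ 0 at y ∈ {4, 7}; common: ∅.
  x = 5: f ≡ 0 at y ∈ {6}; g ≡ 0 at y ∈ ∅; common: ∅.
  x = 6: f ≡ 0 at y ∈ {6}; g ≡ 0 at y ∈ {7, 9}; common: ∅.
  x = 7: f ≡ 0 at y ∈ {6}; g ≡ 0 at y ∈ {4, 9}; common: ∅.
  x = 8: f ≡ 0 at y ∈ {6}; g ≡ 0 at y ∈ {2, 8}; common: ∅.
  x = 9: f ≡ 0 at y ∈ {6}; g ≡ 0 at y ∈ {8, 10}; common: ∅.
  x = 10: f ≡ 0 at y ∈ {6}; g ≡ 0 at y ∈ ∅; common: ∅.
Collecting: common zeros = ∅, so the count is 0.
Comparison with the Bézout bound: 0 ≤ 2 = deg(f)·deg(g), as expected for curves with no common component (the affine F_11-count falls short of the bound because intersections may lie at infinity, over extension fields, or carry multiplicity).


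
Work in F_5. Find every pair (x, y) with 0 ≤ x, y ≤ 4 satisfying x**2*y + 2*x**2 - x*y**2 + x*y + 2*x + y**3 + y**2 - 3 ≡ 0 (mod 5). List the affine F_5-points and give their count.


Affine F_5-points: {(2, 1), (2, 2), (2, 3), (3, 2), (4, 1)}; count = 5.

For each of the 25 pairs (x, y) ∈ F_5², evaluate f(x, y) mod 5. Record the zeros.
  x = 0: [0↦2, 1↦4, 2↦4, 3↦3, 4↦2]  zeros at y ∈ ∅
  x = 1: [0↦1, 1↦4, 2↦3, 3↦4, 4↦3]  zeros at y ∈ ∅
  x = 2: [0↦4, 1↦0, 2↦0, 3↦0, 4↦1]  zeros at y ∈ {1, 2, 3}
  x = 3: [0↦1, 1↦2, 2↦0, 3↦1, 4↦1]  zeros at y ∈ {2}
  x = 4: [0↦2, 1↦0, 2↦3, 3↦2, 4↦3]  zeros at y ∈ {1}
Collecting zeros: affine points = {(2, 1), (2, 2), (2, 3), (3, 2), (4, 1)}.
Total count |C(F_5)_aff| = 5.


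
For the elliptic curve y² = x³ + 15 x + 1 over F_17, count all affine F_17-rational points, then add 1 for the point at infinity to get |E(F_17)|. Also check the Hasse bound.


Affine points = {(0, 1), (0, 16), (1, 0), (6, 1), (6, 16), (8, 2), (8, 15), (9, 7), (9, 10), (11, 1), (11, 16), (13, 8), (13, 9), (16, 6), (16, 11)}; affine count = 15; |E(F_17)| = 16.

Discriminant check: Δ ∝ 4a³ + 27b² = 4·15³ + 27·1² = 4·3375 + 27·1 ≡ 12 (mod 17). Nonzero ⇒ E is nonsingular.
For each x ∈ F_17, compute rhs = x³ + 15·x + 1 mod 17, then count y ∈ F_17 with y² ≡ rhs.
  x = 0: rhs = 1, matching y values: 1, 16 (2 points).
  x = 1: rhs = 0, matching y values: 0 (1 points).
  x = 2: rhs = 5, matching y values: none (0 points).
  x = 3: rhs = 5, matching y values: none (0 points).
  x = 4: rhs = 6, matching y values: none (0 points).
  x = 5: rhs = 14, matching y values: none (0 points).
  x = 6: rhs = 1, matching y values: 1, 16 (2 points).
  x = 7: rhs = 7, matching y values: none (0 points).
  x = 8: rhs = 4, matching y values: 2, 15 (2 points).
  x = 9: rhs = 15, matching y values: 7, 10 (2 points).
  x = 10: rhs = 12, matching y values: none (0 points).
  x = 11: rhs = 1, matching y values: 1, 16 (2 points).
  x = 12: rhs = 5, matching y values: none (0 points).
  x = 13: rhs = 13, matching y values: 8, 9 (2 points).
  x = 14: rhs = 14, matching y values: none (0 points).
  x = 15: rhs = 14, matching y values: none (0 points).
  x = 16: rhs = 2, matching y values: 6, 11 (2 points).
Total affine count: 15.
Full point count |E(F_17)| = 15 + 1 = 16.
Hasse bound: |16 − (17+1)| = |-2| = 2 ≤ 2√17 ≈ 8.2462 ✓.


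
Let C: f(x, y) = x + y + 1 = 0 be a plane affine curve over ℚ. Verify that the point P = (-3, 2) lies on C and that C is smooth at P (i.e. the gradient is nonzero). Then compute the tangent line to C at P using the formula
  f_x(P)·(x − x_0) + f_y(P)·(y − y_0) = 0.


Tangent line at P: x + y + 1 = 0.

Step 1: f(-3, 2) = 0, so P lies on C.
Step 2: partial derivatives
  f_x(x, y) = 1, f_y(x, y) = 1.
  f_x(P) = 1, f_y(P) = 1 (gradient nonzero, so P is smooth).
Step 3: tangent line at P: 1·(x − -3) + 1·(y − 2) = 0.
Expanding: x + y + 1 = 0.


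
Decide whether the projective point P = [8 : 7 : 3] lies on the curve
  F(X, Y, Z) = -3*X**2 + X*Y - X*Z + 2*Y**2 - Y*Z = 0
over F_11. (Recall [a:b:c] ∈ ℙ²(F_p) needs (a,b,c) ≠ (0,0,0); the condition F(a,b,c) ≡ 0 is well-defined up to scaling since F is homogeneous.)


F(8,7,3) ≡ 5 (mod 11); P is NOT on the curve.

Evaluate F(8, 7, 3) term-by-term (mod 11).
  -3*X**2 ↦ -3·64·1·1 = -192
  X*Y ↦ 1·8·7·1 = 56
  -X*Z ↦ -1·8·1·3 = -24
  2*Y**2 ↦ 2·1·49·1 = 98
  -Y*Z ↦ -1·1·7·3 = -21
Sum: F(8, 7, 3) = (-192) + (56) + (-24) + (98) + (-21) = -83.
Reducing mod 11: -83 ≡ 5 (mod 11).
Since F(a, b, c) ≡ 5 ≠ 0 (mod 11), P does NOT lie on the curve.


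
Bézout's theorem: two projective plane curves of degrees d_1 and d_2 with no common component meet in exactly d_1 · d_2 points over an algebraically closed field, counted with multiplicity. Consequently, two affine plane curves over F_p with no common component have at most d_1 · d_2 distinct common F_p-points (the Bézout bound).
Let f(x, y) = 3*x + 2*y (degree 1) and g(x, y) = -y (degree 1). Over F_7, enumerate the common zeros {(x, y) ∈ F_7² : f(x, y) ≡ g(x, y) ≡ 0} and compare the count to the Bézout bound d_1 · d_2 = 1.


Common zeros: {(0, 0)}; count = 1; Bézout bound = 1.

deg(f) = 1, deg(g) = 1, so Bézout bound = 1.
Scan x ∈ F_7. For each x, list the y ∈ F_7 with f(x, y) ≡ 0 and those with g(x, y) ≡ 0 (mod 7); the common zeros in that column are the intersection.
  x = 0: f ≡ 0 at y ∈ {0}; g ≡ 0 at y ∈ {0}; common: {0}.
  x = 1: f ≡ 0 at y ∈ {2}; g ≡ 0 at y ∈ {0}; common: ∅.
  x = 2: f ≡ 0 at y ∈ {4}; g ≡ 0 at y ∈ {0}; common: ∅.
  x = 3: f ≡ 0 at y ∈ {6}; g ≡ 0 at y ∈ {0}; common: ∅.
  x = 4: f ≡ 0 at y ∈ {1}; g ≡ 0 at y ∈ {0}; common: ∅.
  x = 5: f ≡ 0 at y ∈ {3}; g ≡ 0 at y ∈ {0}; common: ∅.
  x = 6: f ≡ 0 at y ∈ {5}; g ≡ 0 at y ∈ {0}; common: ∅.
Collecting: common zeros = {(0, 0)}, so the count is 1.
Comparison with the Bézout bound: 1 ≤ 1 = deg(f)·deg(g), as expected for curves with no common component (the bound is attained).


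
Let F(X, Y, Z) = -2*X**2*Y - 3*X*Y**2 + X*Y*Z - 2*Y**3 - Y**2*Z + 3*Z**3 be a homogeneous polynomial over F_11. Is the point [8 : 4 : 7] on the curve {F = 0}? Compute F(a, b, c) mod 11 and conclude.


F(8,4,7) ≡ 7 (mod 11); P is NOT on the curve.

Evaluate F(8, 4, 7) term-by-term (mod 11).
  -2*X**2*Y ↦ -2·64·4·1 = -512
  -3*X*Y**2 ↦ -3·8·16·1 = -384
  X*Y*Z ↦ 1·8·4·7 = 224
  -2*Y**3 ↦ -2·1·64·1 = -128
  -Y**2*Z ↦ -1·1·16·7 = -112
  3*Z**3 ↦ 3·1·1·343 = 1029
Sum: F(8, 4, 7) = (-512) + (-384) + (224) + (-128) + (-112) + (1029) = 117.
Reducing mod 11: 117 ≡ 7 (mod 11).
Since F(a, b, c) ≡ 7 ≠ 0 (mod 11), P does NOT lie on the curve.


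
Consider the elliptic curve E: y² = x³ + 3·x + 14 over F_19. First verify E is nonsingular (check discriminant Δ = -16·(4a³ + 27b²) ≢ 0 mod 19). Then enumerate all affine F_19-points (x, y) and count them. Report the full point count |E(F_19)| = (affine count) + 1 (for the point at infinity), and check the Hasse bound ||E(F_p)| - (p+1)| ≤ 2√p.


Affine points = {(2, 3), (2, 16), (6, 1), (6, 18), (7, 6), (7, 13), (12, 7), (12, 12), (14, 8), (14, 11), (16, 4), (16, 15), (17, 0)}; affine count = 13; |E(F_19)| = 14.

Discriminant check: Δ ∝ 4a³ + 27b² = 4·3³ + 27·14² = 4·27 + 27·196 ≡ 4 (mod 19). Nonzero ⇒ E is nonsingular.
For each x ∈ F_19, compute rhs = x³ + 3·x + 14 mod 19, then count y ∈ F_19 with y² ≡ rhs.
  x = 0: rhs = 14, matching y values: none (0 points).
  x = 1: rhs = 18, matching y values: none (0 points).
  x = 2: rhs = 9, matching y values: 3, 16 (2 points).
  x = 3: rhs = 12, matching y values: none (0 points).
  x = 4: rhs = 14, matching y values: none (0 points).
  x = 5: rhs = 2, matching y values: none (0 points).
  x = 6: rhs = 1, matching y values: 1, 18 (2 points).
  x = 7: rhs = 17, matching y values: 6, 13 (2 points).
  x = 8: rhs = 18, matching y values: none (0 points).
  x = 9: rhs = 10, matching y values: none (0 points).
  x = 10: rhs = 18, matching y values: none (0 points).
  x = 11: rhs = 10, matching y values: none (0 points).
  x = 12: rhs = 11, matching y values: 7, 12 (2 points).
  x = 13: rhs = 8, matching y values: none (0 points).
  x = 14: rhs = 7, matching y values: 8, 11 (2 points).
  x = 15: rhs = 14, matching y values: none (0 points).
  x = 16: rhs = 16, matching y values: 4, 15 (2 points).
  x = 17: rhs = 0, matching y values: 0 (1 points).
  x = 18: rhs = 10, matching y values: none (0 points).
Total affine count: 13.
Full point count |E(F_19)| = 13 + 1 = 14.
Hasse bound: |14 − (19+1)| = |-6| = 6 ≤ 2√19 ≈ 8.7178 ✓.


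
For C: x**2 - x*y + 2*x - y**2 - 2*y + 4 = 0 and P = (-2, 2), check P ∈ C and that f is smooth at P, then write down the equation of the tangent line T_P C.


Tangent line at P: -4*x - 4*y = 0.

Step 1: f(-2, 2) = 0, so P lies on C.
Step 2: partial derivatives
  f_x(x, y) = 2*x - y + 2, f_y(x, y) = -x - 2*y - 2.
  f_x(P) = -4, f_y(P) = -4 (gradient nonzero, so P is smooth).
Step 3: tangent line at P: -4·(x − -2) + -4·(y − 2) = 0.
Expanding: -4*x - 4*y = 0.


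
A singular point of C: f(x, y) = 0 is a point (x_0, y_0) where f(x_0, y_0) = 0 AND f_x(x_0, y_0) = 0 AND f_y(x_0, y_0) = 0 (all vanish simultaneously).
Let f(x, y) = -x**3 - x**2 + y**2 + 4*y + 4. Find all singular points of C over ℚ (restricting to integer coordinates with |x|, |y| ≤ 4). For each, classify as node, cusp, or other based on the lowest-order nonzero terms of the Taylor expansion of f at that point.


Singular points: {(0, -2)}; classification: node.

Compute partial derivatives:
  f_x = -3*x**2 - 2*x.
  f_y = 2*y + 4.
Scan x_0 ∈ {−4, ..., 4}. For each x_0, f_y(x_0, y) is a polynomial in y; find its integer roots y ∈ {−4, ..., 4}, then test f_x and f at those candidates.
  x = -4: f_y(-4, y) = 2*y + 4; vanishes at y ∈ {-2}. (-4, -2): f_x = -40 ≠ 0.
  x = -3: f_y(-3, y) = 2*y + 4; vanishes at y ∈ {-2}. (-3, -2): f_x = -21 ≠ 0.
  x = -2: f_y(-2, y) = 2*y + 4; vanishes at y ∈ {-2}. (-2, -2): f_x = -8 ≠ 0.
  x = -1: f_y(-1, y) = 2*y + 4; vanishes at y ∈ {-2}. (-1, -2): f_x = -1 ≠ 0.
  x = 0: f_y(0, y) = 2*y + 4; vanishes at y ∈ {-2}. (0, -2): f_x = 0, f = 0 — SINGULAR.
  x = 1: f_y(1, y) = 2*y + 4; vanishes at y ∈ {-2}. (1, -2): f_x = -5 ≠ 0.
  x = 2: f_y(2, y) = 2*y + 4; vanishes at y ∈ {-2}. (2, -2): f_x = -16 ≠ 0.
  x = 3: f_y(3, y) = 2*y + 4; vanishes at y ∈ {-2}. (3, -2): f_x = -33 ≠ 0.
  x = 4: f_y(4, y) = 2*y + 4; vanishes at y ∈ {-2}. (4, -2): f_x = -56 ≠ 0.
Only singular point on the grid: (0, -2).
Classify: substitute x = 0 + u, y = -2 + v and expand: f = -u**3 - u**2 + v**2.
No constant or linear terms (consistent with a singular point). Quadratic part: -u**2 + v**2. Cubic part: -u**3.
The quadratic part v**2 - u**2 = (v − u)(v + u) splits into two distinct linear factors, so there are two distinct tangent lines y − -2 = ±(x − 0) — this is a node (ordinary double point).
Classification: node.


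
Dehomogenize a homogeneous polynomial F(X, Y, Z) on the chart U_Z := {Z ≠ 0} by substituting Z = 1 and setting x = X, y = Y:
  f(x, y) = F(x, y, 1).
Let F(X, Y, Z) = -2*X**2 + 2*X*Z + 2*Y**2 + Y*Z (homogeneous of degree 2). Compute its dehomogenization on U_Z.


f(x, y) = -2*x**2 + 2*x + 2*y**2 + y

On U_Z we set Z = 1. Each monomial c·X^i·Y^j·Z^k in F becomes c·x^i·y^j·1^k = c·x^i·y^j.
Substituting Z = 1: F(X, Y, 1) = -2*x**2 + 2*x + 2*y**2 + y.
Note: deg(f) ≤ deg(F) = 2; strict inequality happens when F is divisible by Z (lost terms).


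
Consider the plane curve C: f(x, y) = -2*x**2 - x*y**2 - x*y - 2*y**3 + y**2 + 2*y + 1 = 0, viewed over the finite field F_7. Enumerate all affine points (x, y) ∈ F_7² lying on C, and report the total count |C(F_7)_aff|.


Affine F_7-points: {(0, 2), (1, 6), (2, 0), (2, 3), (3, 5), (4, 2), (5, 0), (6, 3), (6, 6)}; count = 9.

For each of the 49 pairs (x, y) ∈ F_7², evaluate f(x, y) mod 7. Record the zeros.
  x = 0: [0↦1, 1↦2, 2↦0, 3↦4, 4↦2, 5↦3, 6↦2]  zeros at y ∈ {2}
  x = 1: [0↦6, 1↦5, 2↦6, 3↦4, 4↦1, 5↦6, 6↦0]  zeros at y ∈ {6}
  x = 2: [0↦0, 1↦4, 2↦1, 3↦0, 4↦3, 5↦5, 6↦1]  zeros at y ∈ {0, 3}
  x = 3: [0↦4, 1↦6, 2↦6, 3↦6, 4↦1, 5↦0, 6↦5]  zeros at y ∈ {5}
  x = 4: [0↦4, 1↦4, 2↦0, 3↦1, 4↦2, 5↦5, 6↦5]  zeros at y ∈ {2}
  x = 5: [0↦0, 1↦5, 2↦4, 3↦6, 4↦6, 5↦6, 6↦1]  zeros at y ∈ {0}
  x = 6: [0↦6, 1↦2, 2↦4, 3↦0, 4↦6, 5↦3, 6↦0]  zeros at y ∈ {3, 6}
Collecting zeros: affine points = {(0, 2), (1, 6), (2, 0), (2, 3), (3, 5), (4, 2), (5, 0), (6, 3), (6, 6)}.
Total count |C(F_7)_aff| = 9.


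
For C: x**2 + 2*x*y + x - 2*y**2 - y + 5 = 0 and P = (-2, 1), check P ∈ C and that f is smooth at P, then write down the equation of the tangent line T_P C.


Tangent line at P: -x - 9*y + 7 = 0.

Step 1: f(-2, 1) = 0, so P lies on C.
Step 2: partial derivatives
  f_x(x, y) = 2*x + 2*y + 1, f_y(x, y) = 2*x - 4*y - 1.
  f_x(P) = -1, f_y(P) = -9 (gradient nonzero, so P is smooth).
Step 3: tangent line at P: -1·(x − -2) + -9·(y − 1) = 0.
Expanding: -x - 9*y + 7 = 0.


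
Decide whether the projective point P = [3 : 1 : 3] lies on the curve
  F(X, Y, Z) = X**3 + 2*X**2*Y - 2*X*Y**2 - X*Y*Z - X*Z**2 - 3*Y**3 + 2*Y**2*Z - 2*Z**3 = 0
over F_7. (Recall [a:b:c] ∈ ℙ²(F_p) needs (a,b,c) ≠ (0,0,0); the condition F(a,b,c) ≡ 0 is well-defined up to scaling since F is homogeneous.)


F(3,1,3) ≡ 1 (mod 7); P is NOT on the curve.

Evaluate F(3, 1, 3) term-by-term (mod 7).
  X**3 ↦ 1·27·1·1 = 27
  2*X**2*Y ↦ 2·9·1·1 = 18
  -2*X*Y**2 ↦ -2·3·1·1 = -6
  -X*Y*Z ↦ -1·3·1·3 = -9
  -X*Z**2 ↦ -1·3·1·9 = -27
  -3*Y**3 ↦ -3·1·1·1 = -3
  2*Y**2*Z ↦ 2·1·1·3 = 6
  -2*Z**3 ↦ -2·1·1·27 = -54
Sum: F(3, 1, 3) = (27) + (18) + (-6) + (-9) + (-27) + (-3) + (6) + (-54) = -48.
Reducing mod 7: -48 ≡ 1 (mod 7).
Since F(a, b, c) ≡ 1 ≠ 0 (mod 7), P does NOT lie on the curve.


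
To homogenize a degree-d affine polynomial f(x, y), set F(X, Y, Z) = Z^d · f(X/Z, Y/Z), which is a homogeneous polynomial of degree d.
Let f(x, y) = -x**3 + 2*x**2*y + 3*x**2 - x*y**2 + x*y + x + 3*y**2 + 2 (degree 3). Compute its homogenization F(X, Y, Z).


F(X, Y, Z) = -X**3 + 2*X**2*Y + 3*X**2*Z - X*Y**2 + X*Y*Z + X*Z**2 + 3*Y**2*Z + 2*Z**3

deg(f) = 3.
Substitute x = X/Z, y = Y/Z into f, then multiply by Z^3.
  monomial -1·x^3·y^0 ↦ -1·X^3·Y^0·Z^0.
  monomial 2·x^2·y^1 ↦ 2·X^2·Y^1·Z^0.
  monomial 3·x^2·y^0 ↦ 3·X^2·Y^0·Z^1.
  monomial -1·x^1·y^2 ↦ -1·X^1·Y^2·Z^0.
  monomial 1·x^1·y^1 ↦ 1·X^1·Y^1·Z^1.
  monomial 1·x^1·y^0 ↦ 1·X^1·Y^0·Z^2.
  monomial 3·x^0·y^2 ↦ 3·X^0·Y^2·Z^1.
  monomial 2·x^0·y^0 ↦ 2·X^0·Y^0·Z^3.
Collecting: F(X, Y, Z) = -X**3 + 2*X**2*Y + 3*X**2*Z - X*Y**2 + X*Y*Z + X*Z**2 + 3*Y**2*Z + 2*Z**3.


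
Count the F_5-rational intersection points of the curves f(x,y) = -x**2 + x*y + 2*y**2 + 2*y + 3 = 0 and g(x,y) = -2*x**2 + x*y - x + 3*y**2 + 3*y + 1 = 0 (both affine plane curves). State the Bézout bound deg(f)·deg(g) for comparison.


Common zeros: {(4, 1)}; count = 1; Bézout bound = 4.

deg(f) = 2, deg(g) = 2, so Bézout bound = 4.
Scan x ∈ F_5. For each x, list the y ∈ F_5 with f(x, y) ≡ 0 and those with g(x, y) ≡ 0 (mod 5); the common zeros in that column are the intersection.
  x = 0: f ≡ 0 at y ∈ {2}; g ≡ 0 at y ∈ ∅; common: ∅.
  x = 1: f ≡ 0 at y ∈ ∅; g ≡ 0 at y ∈ {1}; common: ∅.
  x = 2: f ≡ 0 at y ∈ {1, 2}; g ≡ 0 at y ∈ ∅; common: ∅.
  x = 3: f ≡ 0 at y ∈ ∅; g ≡ 0 at y ∈ {0, 3}; common: ∅.
  x = 4: f ≡ 0 at y ∈ {1}; g ≡ 0 at y ∈ {0, 1}; common: {1}.
Collecting: common zeros = {(4, 1)}, so the count is 1.
Comparison with the Bézout bound: 1 ≤ 4 = deg(f)·deg(g), as expected for curves with no common component (the affine F_5-count falls short of the bound because intersections may lie at infinity, over extension fields, or carry multiplicity).


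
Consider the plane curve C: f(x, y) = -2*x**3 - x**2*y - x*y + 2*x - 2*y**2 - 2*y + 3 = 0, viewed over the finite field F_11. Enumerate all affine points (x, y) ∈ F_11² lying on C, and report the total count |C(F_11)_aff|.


Affine F_11-points: {(2, 2), (2, 5), (3, 5), (3, 10), (7, 6), (7, 9), (9, 4), (9, 5)}; count = 8.

For each of the 121 pairs (x, y) ∈ F_11², evaluate f(x, y) mod 11. Record the zeros.
  x = 0: [0↦3, 1↦10, 2↦2, 3↦1, 4↦7, 5↦9, 6↦7, 7↦1, 8↦2, 9↦10, 10↦3]  zeros at y ∈ ∅
  x = 1: [0↦3, 1↦8, 2↦9, 3↦6, 4↦10, 5↦10, 6↦6, 7↦9, 8↦8, 9↦3, 10↦5]  zeros at y ∈ ∅
  x = 2: [0↦2, 1↦3, 2↦0, 3↦4, 4↦4, 5↦0, 6↦3, 7↦2, 8↦8, 9↦10, 10↦8]  zeros at y ∈ {2, 5}
  x = 3: [0↦10, 1↦5, 2↦7, 3↦5, 4↦10, 5↦0, 6↦8, 7↦1, 8↦1, 9↦8, 10↦0]  zeros at y ∈ {5, 10}
  x = 4: [0↦4, 1↦2, 2↦7, 3↦8, 4↦5, 5↦9, 6↦9, 7↦5, 8↦8, 9↦7, 10↦2]  zeros at y ∈ ∅
  x = 5: [0↦5, 1↦4, 2↦10, 3↦1, 4↦10, 5↦4, 6↦5, 7↦2, 8↦6, 9↦6, 10↦2]  zeros at y ∈ ∅
  x = 6: [0↦1, 1↦10, 2↦4, 3↦5, 4↦2, 5↦6, 6↦6, 7↦2, 8↦5, 9↦4, 10↦10]  zeros at y ∈ ∅
  x = 7: [0↦2, 1↦8, 2↦10, 3↦8, 4↦2, 5↦3, 6↦0, 7↦4, 8↦4, 9↦0, 10↦3]  zeros at y ∈ {6, 9}
  x = 8: [0↦7, 1↦8, 2↦5, 3↦9, 4↦9, 5↦5, 6↦8, 7↦7, 8↦2, 9↦4, 10↦2]  zeros at y ∈ ∅
  x = 9: [0↦4, 1↦9, 2↦10, 3↦7, 4↦0, 5↦0, 6↦7, 7↦10, 8↦9, 9↦4, 10↦6]  zeros at y ∈ {4, 5}
  x = 10: [0↦3, 1↦10, 2↦2, 3↦1, 4↦7, 5↦9, 6↦7, 7↦1, 8↦2, 9↦10, 10↦3]  zeros at y ∈ ∅
Collecting zeros: affine points = {(2, 2), (2, 5), (3, 5), (3, 10), (7, 6), (7, 9), (9, 4), (9, 5)}.
Total count |C(F_11)_aff| = 8.


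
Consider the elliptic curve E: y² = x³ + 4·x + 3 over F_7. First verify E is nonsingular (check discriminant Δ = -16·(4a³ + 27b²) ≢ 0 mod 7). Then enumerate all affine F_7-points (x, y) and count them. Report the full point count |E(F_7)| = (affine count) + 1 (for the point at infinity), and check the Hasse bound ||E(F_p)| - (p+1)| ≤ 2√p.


Affine points = {(1, 1), (1, 6), (3, 0), (5, 1), (5, 6)}; affine count = 5; |E(F_7)| = 6.

Discriminant check: Δ ∝ 4a³ + 27b² = 4·4³ + 27·3² = 4·64 + 27·9 ≡ 2 (mod 7). Nonzero ⇒ E is nonsingular.
For each x ∈ F_7, compute rhs = x³ + 4·x + 3 mod 7, then count y ∈ F_7 with y² ≡ rhs.
  x = 0: rhs = 3, matching y values: none (0 points).
  x = 1: rhs = 1, matching y values: 1, 6 (2 points).
  x = 2: rhs = 5, matching y values: none (0 points).
  x = 3: rhs = 0, matching y values: 0 (1 points).
  x = 4: rhs = 6, matching y values: none (0 points).
  x = 5: rhs = 1, matching y values: 1, 6 (2 points).
  x = 6: rhs = 5, matching y values: none (0 points).
Total affine count: 5.
Full point count |E(F_7)| = 5 + 1 = 6.
Hasse bound: |6 − (7+1)| = |-2| = 2 ≤ 2√7 ≈ 5.2915 ✓.


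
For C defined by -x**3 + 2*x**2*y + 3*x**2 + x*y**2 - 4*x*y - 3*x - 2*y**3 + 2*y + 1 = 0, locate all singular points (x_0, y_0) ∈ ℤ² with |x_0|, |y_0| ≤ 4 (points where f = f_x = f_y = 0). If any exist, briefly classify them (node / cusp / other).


Singular points: {(1, 0)}; classification: cusp.

Compute partial derivatives:
  f_x = -3*x**2 + 4*x*y + 6*x + y**2 - 4*y - 3.
  f_y = 2*x**2 + 2*x*y - 4*x - 6*y**2 + 2.
Scan x_0 ∈ {−4, ..., 4}. For each x_0, f_y(x_0, y) is a polynomial in y; find its integer roots y ∈ {−4, ..., 4}, then test f_x and f at those candidates.
  x = -4: f_y(-4, y) = -6*y**2 - 8*y + 50; no integer root y with |y| ≤ 4.
  x = -3: f_y(-3, y) = -6*y**2 - 6*y + 32; no integer root y with |y| ≤ 4.
  x = -2: f_y(-2, y) = -6*y**2 - 4*y + 18; no integer root y with |y| ≤ 4.
  x = -1: f_y(-1, y) = -6*y**2 - 2*y + 8; vanishes at y ∈ {1}. (-1, 1): f_x = -19 ≠ 0.
  x = 0: f_y(0, y) = 2 - 6*y**2; no integer root y with |y| ≤ 4.
  x = 1: f_y(1, y) = -6*y**2 + 2*y; vanishes at y ∈ {0}. (1, 0): f_x = 0, f = 0 — SINGULAR.
  x = 2: f_y(2, y) = -6*y**2 + 4*y + 2; vanishes at y ∈ {1}. (2, 1): f_x = 2 ≠ 0.
  x = 3: f_y(3, y) = -6*y**2 + 6*y + 8; no integer root y with |y| ≤ 4.
  x = 4: f_y(4, y) = -6*y**2 + 8*y + 18; no integer root y with |y| ≤ 4.
Only singular point on the grid: (1, 0).
Classify: substitute x = 1 + u, y = 0 + v and expand: f = -u**3 + 2*u**2*v + u*v**2 - 2*v**3 + v**2.
No constant or linear terms (consistent with a singular point). Quadratic part: v**2. Cubic part: -u**3 + 2*u**2*v + u*v**2 - 2*v**3.
The quadratic part v**2 is a perfect square, so there is a single (double) tangent line v = 0, i.e. y = 0. Restricting the cubic part to that line (v = 0) leaves -u**3 ≠ 0, so f is not divisible by v and the branch is v² ≈ u**3 to lowest order — this is a cusp.
Classification: cusp.


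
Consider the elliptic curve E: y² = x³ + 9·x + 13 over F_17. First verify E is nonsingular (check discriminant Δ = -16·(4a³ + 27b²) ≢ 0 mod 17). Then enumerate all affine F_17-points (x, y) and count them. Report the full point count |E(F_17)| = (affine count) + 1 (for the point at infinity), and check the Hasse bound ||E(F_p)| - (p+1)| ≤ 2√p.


Affine points = {(0, 8), (0, 9), (3, 4), (3, 13), (5, 8), (5, 9), (8, 6), (8, 11), (10, 7), (10, 10), (11, 7), (11, 10), (12, 8), (12, 9), (13, 7), (13, 10), (15, 2), (15, 15)}; affine count = 18; |E(F_17)| = 19.

Discriminant check: Δ ∝ 4a³ + 27b² = 4·9³ + 27·13² = 4·729 + 27·169 ≡ 16 (mod 17). Nonzero ⇒ E is nonsingular.
For each x ∈ F_17, compute rhs = x³ + 9·x + 13 mod 17, then count y ∈ F_17 with y² ≡ rhs.
  x = 0: rhs = 13, matching y values: 8, 9 (2 points).
  x = 1: rhs = 6, matching y values: none (0 points).
  x = 2: rhs = 5, matching y values: none (0 points).
  x = 3: rhs = 16, matching y values: 4, 13 (2 points).
  x = 4: rhs = 11, matching y values: none (0 points).
  x = 5: rhs = 13, matching y values: 8, 9 (2 points).
  x = 6: rhs = 11, matching y values: none (0 points).
  x = 7: rhs = 11, matching y values: none (0 points).
  x = 8: rhs = 2, matching y values: 6, 11 (2 points).
  x = 9: rhs = 7, matching y values: none (0 points).
  x = 10: rhs = 15, matching y values: 7, 10 (2 points).
  x = 11: rhs = 15, matching y values: 7, 10 (2 points).
  x = 12: rhs = 13, matching y values: 8, 9 (2 points).
  x = 13: rhs = 15, matching y values: 7, 10 (2 points).
  x = 14: rhs = 10, matching y values: none (0 points).
  x = 15: rhs = 4, matching y values: 2, 15 (2 points).
  x = 16: rhs = 3, matching y values: none (0 points).
Total affine count: 18.
Full point count |E(F_17)| = 18 + 1 = 19.
Hasse bound: |19 − (17+1)| = |1| = 1 ≤ 2√17 ≈ 8.2462 ✓.


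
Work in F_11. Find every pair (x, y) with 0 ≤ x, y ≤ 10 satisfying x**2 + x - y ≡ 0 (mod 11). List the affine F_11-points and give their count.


Affine F_11-points: {(0, 0), (1, 2), (2, 6), (3, 1), (4, 9), (5, 8), (6, 9), (7, 1), (8, 6), (9, 2), (10, 0)}; count = 11.

For each of the 121 pairs (x, y) ∈ F_11², evaluate f(x, y) mod 11. Record the zeros.
  x = 0: [0↦0, 1↦10, 2↦9, 3↦8, 4↦7, 5↦6, 6↦5, 7↦4, 8↦3, 9↦2, 10↦1]  zeros at y ∈ {0}
  x = 1: [0↦2, 1↦1, 2↦0, 3↦10, 4↦9, 5↦8, 6↦7, 7↦6, 8↦5, 9↦4, 10↦3]  zeros at y ∈ {2}
  x = 2: [0↦6, 1↦5, 2↦4, 3↦3, 4↦2, 5↦1, 6↦0, 7↦10, 8↦9, 9↦8, 10↦7]  zeros at y ∈ {6}
  x = 3: [0↦1, 1↦0, 2↦10, 3↦9, 4↦8, 5↦7, 6↦6, 7↦5, 8↦4, 9↦3, 10↦2]  zeros at y ∈ {1}
  x = 4: [0↦9, 1↦8, 2↦7, 3↦6, 4↦5, 5↦4, 6↦3, 7↦2, 8↦1, 9↦0, 10↦10]  zeros at y ∈ {9}
  x = 5: [0↦8, 1↦7, 2↦6, 3↦5, 4↦4, 5↦3, 6↦2, 7↦1, 8↦0, 9↦10, 10↦9]  zeros at y ∈ {8}
  x = 6: [0↦9, 1↦8, 2↦7, 3↦6, 4↦5, 5↦4, 6↦3, 7↦2, 8↦1, 9↦0, 10↦10]  zeros at y ∈ {9}
  x = 7: [0↦1, 1↦0, 2↦10, 3↦9, 4↦8, 5↦7, 6↦6, 7↦5, 8↦4, 9↦3, 10↦2]  zeros at y ∈ {1}
  x = 8: [0↦6, 1↦5, 2↦4, 3↦3, 4↦2, 5↦1, 6↦0, 7↦10, 8↦9, 9↦8, 10↦7]  zeros at y ∈ {6}
  x = 9: [0↦2, 1↦1, 2↦0, 3↦10, 4↦9, 5↦8, 6↦7, 7↦6, 8↦5, 9↦4, 10↦3]  zeros at y ∈ {2}
  x = 10: [0↦0, 1↦10, 2↦9, 3↦8, 4↦7, 5↦6, 6↦5, 7↦4, 8↦3, 9↦2, 10↦1]  zeros at y ∈ {0}
Collecting zeros: affine points = {(0, 0), (1, 2), (2, 6), (3, 1), (4, 9), (5, 8), (6, 9), (7, 1), (8, 6), (9, 2), (10, 0)}.
Total count |C(F_11)_aff| = 11.


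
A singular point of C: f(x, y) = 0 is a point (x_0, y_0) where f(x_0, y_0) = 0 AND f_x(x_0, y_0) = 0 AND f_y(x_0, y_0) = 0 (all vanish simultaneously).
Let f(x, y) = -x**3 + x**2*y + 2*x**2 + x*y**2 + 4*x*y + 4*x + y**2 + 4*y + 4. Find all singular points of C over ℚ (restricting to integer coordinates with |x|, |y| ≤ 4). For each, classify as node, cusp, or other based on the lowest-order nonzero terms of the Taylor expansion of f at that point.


Singular points: {(0, -2)}; classification: cusp.

Compute partial derivatives:
  f_x = -3*x**2 + 2*x*y + 4*x + y**2 + 4*y + 4.
  f_y = x**2 + 2*x*y + 4*x + 2*y + 4.
Scan x_0 ∈ {−4, ..., 4}. For each x_0, f_y(x_0, y) is a polynomial in y; find its integer roots y ∈ {−4, ..., 4}, then test f_x and f at those candidates.
  x = -4: f_y(-4, y) = 4 - 6*y; no integer root y with |y| ≤ 4.
  x = -3: f_y(-3, y) = 1 - 4*y; no integer root y with |y| ≤ 4.
  x = -2: f_y(-2, y) = -2*y; vanishes at y ∈ {0}. (-2, 0): f_x = -16 ≠ 0.
  x = -1: f_y(-1, y) = 1; no integer root y with |y| ≤ 4.
  x = 0: f_y(0, y) = 2*y + 4; vanishes at y ∈ {-2}. (0, -2): f_x = 0, f = 0 — SINGULAR.
  x = 1: f_y(1, y) = 4*y + 9; no integer root y with |y| ≤ 4.
  x = 2: f_y(2, y) = 6*y + 16; no integer root y with |y| ≤ 4.
  x = 3: f_y(3, y) = 8*y + 25; no integer root y with |y| ≤ 4.
  x = 4: f_y(4, y) = 10*y + 36; no integer root y with |y| ≤ 4.
Only singular point on the grid: (0, -2).
Classify: substitute x = 0 + u, y = -2 + v and expand: f = -u**3 + u**2*v + u*v**2 + v**2.
No constant or linear terms (consistent with a singular point). Quadratic part: v**2. Cubic part: -u**3 + u**2*v + u*v**2.
The quadratic part v**2 is a perfect square, so there is a single (double) tangent line v = 0, i.e. y = -2. Restricting the cubic part to that line (v = 0) leaves -u**3 ≠ 0, so f is not divisible by v and the branch is v² ≈ u**3 to lowest order — this is a cusp.
Classification: cusp.


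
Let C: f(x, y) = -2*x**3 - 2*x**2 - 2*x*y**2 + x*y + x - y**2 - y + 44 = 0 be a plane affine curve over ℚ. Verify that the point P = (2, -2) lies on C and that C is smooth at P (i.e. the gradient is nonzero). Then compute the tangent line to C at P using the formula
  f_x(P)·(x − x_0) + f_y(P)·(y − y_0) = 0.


Tangent line at P: -41*x + 21*y + 124 = 0.

Step 1: f(2, -2) = 0, so P lies on C.
Step 2: partial derivatives
  f_x(x, y) = -6*x**2 - 4*x - 2*y**2 + y + 1, f_y(x, y) = -4*x*y + x - 2*y - 1.
  f_x(P) = -41, f_y(P) = 21 (gradient nonzero, so P is smooth).
Step 3: tangent line at P: -41·(x − 2) + 21·(y − -2) = 0.
Expanding: -41*x + 21*y + 124 = 0.


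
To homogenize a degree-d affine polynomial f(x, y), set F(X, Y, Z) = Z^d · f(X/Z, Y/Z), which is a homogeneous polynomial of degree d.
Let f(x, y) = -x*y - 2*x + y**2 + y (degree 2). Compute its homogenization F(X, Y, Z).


F(X, Y, Z) = -X*Y - 2*X*Z + Y**2 + Y*Z

deg(f) = 2.
Substitute x = X/Z, y = Y/Z into f, then multiply by Z^2.
  monomial -1·x^1·y^1 ↦ -1·X^1·Y^1·Z^0.
  monomial -2·x^1·y^0 ↦ -2·X^1·Y^0·Z^1.
  monomial 1·x^0·y^2 ↦ 1·X^0·Y^2·Z^0.
  monomial 1·x^0·y^1 ↦ 1·X^0·Y^1·Z^1.
Collecting: F(X, Y, Z) = -X*Y - 2*X*Z + Y**2 + Y*Z.


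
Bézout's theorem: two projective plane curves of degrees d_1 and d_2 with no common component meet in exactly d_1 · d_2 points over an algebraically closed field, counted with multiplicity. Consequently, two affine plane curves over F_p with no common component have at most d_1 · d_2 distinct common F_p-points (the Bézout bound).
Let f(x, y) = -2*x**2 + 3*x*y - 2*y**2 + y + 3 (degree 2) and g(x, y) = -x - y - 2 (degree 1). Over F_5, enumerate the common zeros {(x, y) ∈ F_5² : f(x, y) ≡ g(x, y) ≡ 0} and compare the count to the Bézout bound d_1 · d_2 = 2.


Common zeros: {(2, 1), (3, 0)}; count = 2; Bézout bound = 2.

deg(f) = 2, deg(g) = 1, so Bézout bound = 2.
Scan x ∈ F_5. For each x, list the y ∈ F_5 with f(x, y) ≡ 0 and those with g(x, y) ≡ 0 (mod 5); the common zeros in that column are the intersection.
  x = 0: f ≡ 0 at y ∈ {4}; g ≡ 0 at y ∈ {3}; common: ∅.
  x = 1: f ≡ 0 at y ∈ {3, 4}; g ≡ 0 at y ∈ {2}; common: ∅.
  x = 2: f ≡ 0 at y ∈ {0, 1}; g ≡ 0 at y ∈ {1}; common: {1}.
  x = 3: f ≡ 0 at y ∈ {0}; g ≡ 0 at y ∈ {0}; common: {0}.
  x = 4: f ≡ 0 at y ∈ ∅; g ≡ 0 at y ∈ {4}; common: ∅.
Collecting: common zeros = {(2, 1), (3, 0)}, so the count is 2.
Comparison with the Bézout bound: 2 ≤ 2 = deg(f)·deg(g), as expected for curves with no common component (the bound is attained).


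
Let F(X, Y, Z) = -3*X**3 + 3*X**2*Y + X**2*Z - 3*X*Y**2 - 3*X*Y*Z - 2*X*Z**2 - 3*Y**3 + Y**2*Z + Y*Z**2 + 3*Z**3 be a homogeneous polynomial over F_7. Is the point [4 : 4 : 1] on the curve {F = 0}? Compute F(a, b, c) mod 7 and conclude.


F(4,4,1) ≡ 5 (mod 7); P is NOT on the curve.

Evaluate F(4, 4, 1) term-by-term (mod 7).
  -3*X**3 ↦ -3·64·1·1 = -192
  3*X**2*Y ↦ 3·16·4·1 = 192
  X**2*Z ↦ 1·16·1·1 = 16
  -3*X*Y**2 ↦ -3·4·16·1 = -192
  -3*X*Y*Z ↦ -3·4·4·1 = -48
  -2*X*Z**2 ↦ -2·4·1·1 = -8
  -3*Y**3 ↦ -3·1·64·1 = -192
  Y**2*Z ↦ 1·1·16·1 = 16
  Y*Z**2 ↦ 1·1·4·1 = 4
  3*Z**3 ↦ 3·1·1·1 = 3
Sum: F(4, 4, 1) = (-192) + (192) + (16) + (-192) + (-48) + (-8) + (-192) + (16) + (4) + (3) = -401.
Reducing mod 7: -401 ≡ 5 (mod 7).
Since F(a, b, c) ≡ 5 ≠ 0 (mod 7), P does NOT lie on the curve.


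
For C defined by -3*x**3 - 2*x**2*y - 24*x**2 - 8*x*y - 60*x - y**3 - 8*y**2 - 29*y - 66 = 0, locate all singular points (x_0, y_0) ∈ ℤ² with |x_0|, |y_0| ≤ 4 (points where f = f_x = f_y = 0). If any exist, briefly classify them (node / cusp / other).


Singular points: {(-2, -3)}; classification: cusp.

Compute partial derivatives:
  f_x = -9*x**2 - 4*x*y - 48*x - 8*y - 60.
  f_y = -2*x**2 - 8*x - 3*y**2 - 16*y - 29.
Scan x_0 ∈ {−4, ..., 4}. For each x_0, f_y(x_0, y) is a polynomial in y; find its integer roots y ∈ {−4, ..., 4}, then test f_x and f at those candidates.
  x = -4: f_y(-4, y) = -3*y**2 - 16*y - 29; no integer root y with |y| ≤ 4.
  x = -3: f_y(-3, y) = -3*y**2 - 16*y - 23; no integer root y with |y| ≤ 4.
  x = -2: f_y(-2, y) = -3*y**2 - 16*y - 21; vanishes at y ∈ {-3}. (-2, -3): f_x = 0, f = 0 — SINGULAR.
  x = -1: f_y(-1, y) = -3*y**2 - 16*y - 23; no integer root y with |y| ≤ 4.
  x = 0: f_y(0, y) = -3*y**2 - 16*y - 29; no integer root y with |y| ≤ 4.
  x = 1: f_y(1, y) = -3*y**2 - 16*y - 39; no integer root y with |y| ≤ 4.
  x = 2: f_y(2, y) = -3*y**2 - 16*y - 53; no integer root y with |y| ≤ 4.
  x = 3: f_y(3, y) = -3*y**2 - 16*y - 71; no integer root y with |y| ≤ 4.
  x = 4: f_y(4, y) = -3*y**2 - 16*y - 93; no integer root y with |y| ≤ 4.
Only singular point on the grid: (-2, -3).
Classify: substitute x = -2 + u, y = -3 + v and expand: f = -3*u**3 - 2*u**2*v - v**3 + v**2.
No constant or linear terms (consistent with a singular point). Quadratic part: v**2. Cubic part: -3*u**3 - 2*u**2*v - v**3.
The quadratic part v**2 is a perfect square, so there is a single (double) tangent line v = 0, i.e. y = -3. Restricting the cubic part to that line (v = 0) leaves -3*u**3 ≠ 0, so f is not divisible by v and the branch is v² ≈ 3*u**3 to lowest order — this is a cusp.
Classification: cusp.


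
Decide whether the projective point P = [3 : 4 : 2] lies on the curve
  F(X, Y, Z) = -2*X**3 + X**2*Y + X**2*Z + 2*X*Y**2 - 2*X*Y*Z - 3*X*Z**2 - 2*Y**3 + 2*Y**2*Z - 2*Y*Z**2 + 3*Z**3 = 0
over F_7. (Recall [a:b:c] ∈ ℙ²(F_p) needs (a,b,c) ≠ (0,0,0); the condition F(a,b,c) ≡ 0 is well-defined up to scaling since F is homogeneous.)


F(3,4,2) ≡ 3 (mod 7); P is NOT on the curve.

Evaluate F(3, 4, 2) term-by-term (mod 7).
  -2*X**3 ↦ -2·27·1·1 = -54
  X**2*Y ↦ 1·9·4·1 = 36
  X**2*Z ↦ 1·9·1·2 = 18
  2*X*Y**2 ↦ 2·3·16·1 = 96
  -2*X*Y*Z ↦ -2·3·4·2 = -48
  -3*X*Z**2 ↦ -3·3·1·4 = -36
  -2*Y**3 ↦ -2·1·64·1 = -128
  2*Y**2*Z ↦ 2·1·16·2 = 64
  -2*Y*Z**2 ↦ -2·1·4·4 = -32
  3*Z**3 ↦ 3·1·1·8 = 24
Sum: F(3, 4, 2) = (-54) + (36) + (18) + (96) + (-48) + (-36) + (-128) + (64) + (-32) + (24) = -60.
Reducing mod 7: -60 ≡ 3 (mod 7).
Since F(a, b, c) ≡ 3 ≠ 0 (mod 7), P does NOT lie on the curve.


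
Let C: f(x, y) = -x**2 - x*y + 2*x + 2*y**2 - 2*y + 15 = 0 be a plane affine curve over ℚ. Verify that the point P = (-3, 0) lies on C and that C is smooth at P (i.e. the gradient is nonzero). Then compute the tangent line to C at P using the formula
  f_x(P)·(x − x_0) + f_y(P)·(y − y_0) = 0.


Tangent line at P: 8*x + y + 24 = 0.

Step 1: f(-3, 0) = 0, so P lies on C.
Step 2: partial derivatives
  f_x(x, y) = -2*x - y + 2, f_y(x, y) = -x + 4*y - 2.
  f_x(P) = 8, f_y(P) = 1 (gradient nonzero, so P is smooth).
Step 3: tangent line at P: 8·(x − -3) + 1·(y − 0) = 0.
Expanding: 8*x + y + 24 = 0.


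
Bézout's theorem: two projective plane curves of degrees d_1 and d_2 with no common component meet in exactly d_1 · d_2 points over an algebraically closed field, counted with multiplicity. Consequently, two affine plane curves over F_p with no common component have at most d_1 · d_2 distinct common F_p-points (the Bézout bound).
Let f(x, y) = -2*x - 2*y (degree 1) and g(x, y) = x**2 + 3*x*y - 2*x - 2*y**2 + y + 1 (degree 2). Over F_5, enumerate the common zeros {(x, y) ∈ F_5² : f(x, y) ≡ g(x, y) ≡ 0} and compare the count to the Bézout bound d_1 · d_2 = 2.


Common zeros: {(4, 1)}; count = 1; Bézout bound = 2.

deg(f) = 1, deg(g) = 2, so Bézout bound = 2.
Scan x ∈ F_5. For each x, list the y ∈ F_5 with f(x, y) ≡ 0 and those with g(x, y) ≡ 0 (mod 5); the common zeros in that column are the intersection.
  x = 0: f ≡ 0 at y ∈ {0}; g ≡ 0 at y ∈ {1, 2}; common: ∅.
  x = 1: f ≡ 0 at y ∈ {4}; g ≡ 0 at y ∈ {0, 2}; common: ∅.
  x = 2: f ≡ 0 at y ∈ {3}; g ≡ 0 at y ∈ ∅; common: ∅.
  x = 3: f ≡ 0 at y ∈ {2}; g ≡ 0 at y ∈ ∅; common: ∅.
  x = 4: f ≡ 0 at y ∈ {1}; g ≡ 0 at y ∈ {1, 3}; common: {1}.
Collecting: common zeros = {(4, 1)}, so the count is 1.
Comparison with the Bézout bound: 1 ≤ 2 = deg(f)·deg(g), as expected for curves with no common component (the affine F_5-count falls short of the bound because intersections may lie at infinity, over extension fields, or carry multiplicity).


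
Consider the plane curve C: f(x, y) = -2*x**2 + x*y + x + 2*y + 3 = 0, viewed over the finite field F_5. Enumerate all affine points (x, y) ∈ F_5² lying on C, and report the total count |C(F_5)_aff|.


Affine F_5-points: {(0, 1), (1, 1), (2, 2), (4, 0)}; count = 4.

For each of the 25 pairs (x, y) ∈ F_5², evaluate f(x, y) mod 5. Record the zeros.
  x = 0: [0↦3, 1↦0, 2↦2, 3↦4, 4↦1]  zeros at y ∈ {1}
  x = 1: [0↦2, 1↦0, 2↦3, 3↦1, 4↦4]  zeros at y ∈ {1}
  x = 2: [0↦2, 1↦1, 2↦0, 3↦4, 4↦3]  zeros at y ∈ {2}
  x = 3: [0↦3, 1↦3, 2↦3, 3↦3, 4↦3]  zeros at y ∈ ∅
  x = 4: [0↦0, 1↦1, 2↦2, 3↦3, 4↦4]  zeros at y ∈ {0}
Collecting zeros: affine points = {(0, 1), (1, 1), (2, 2), (4, 0)}.
Total count |C(F_5)_aff| = 4.


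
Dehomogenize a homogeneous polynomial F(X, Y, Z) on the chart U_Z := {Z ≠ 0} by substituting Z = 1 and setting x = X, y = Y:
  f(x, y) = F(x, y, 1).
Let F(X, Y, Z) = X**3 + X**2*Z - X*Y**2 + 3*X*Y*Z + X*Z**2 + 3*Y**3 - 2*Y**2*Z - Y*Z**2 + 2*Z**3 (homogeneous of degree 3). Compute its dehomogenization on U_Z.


f(x, y) = x**3 + x**2 - x*y**2 + 3*x*y + x + 3*y**3 - 2*y**2 - y + 2

On U_Z we set Z = 1. Each monomial c·X^i·Y^j·Z^k in F becomes c·x^i·y^j·1^k = c·x^i·y^j.
Substituting Z = 1: F(X, Y, 1) = x**3 + x**2 - x*y**2 + 3*x*y + x + 3*y**3 - 2*y**2 - y + 2.
Note: deg(f) ≤ deg(F) = 3; strict inequality happens when F is divisible by Z (lost terms).


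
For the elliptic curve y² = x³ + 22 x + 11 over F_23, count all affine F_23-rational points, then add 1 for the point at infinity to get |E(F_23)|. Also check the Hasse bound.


Affine points = {(3, 9), (3, 14), (4, 5), (4, 18), (5, 4), (5, 19), (7, 5), (7, 18), (8, 3), (8, 20), (9, 8), (9, 15), (10, 9), (10, 14), (12, 5), (12, 18), (14, 2), (14, 21), (15, 6), (15, 17), (17, 10), (17, 13), (18, 11), (18, 12)}; affine count = 24; |E(F_23)| = 25.

Discriminant check: Δ ∝ 4a³ + 27b² = 4·22³ + 27·11² = 4·10648 + 27·121 ≡ 20 (mod 23). Nonzero ⇒ E is nonsingular.
For each x ∈ F_23, compute rhs = x³ + 22·x + 11 mod 23, then count y ∈ F_23 with y² ≡ rhs.
  x = 0: rhs = 11, matching y values: none (0 points).
  x = 1: rhs = 11, matching y values: none (0 points).
  x = 2: rhs = 17, matching y values: none (0 points).
  x = 3: rhs = 12, matching y values: 9, 14 (2 points).
  x = 4: rhs = 2, matching y values: 5, 18 (2 points).
  x = 5: rhs = 16, matching y values: 4, 19 (2 points).
  x = 6: rhs = 14, matching y values: none (0 points).
  x = 7: rhs = 2, matching y values: 5, 18 (2 points).
  x = 8: rhs = 9, matching y values: 3, 20 (2 points).
  x = 9: rhs = 18, matching y values: 8, 15 (2 points).
  x = 10: rhs = 12, matching y values: 9, 14 (2 points).
  x = 11: rhs = 20, matching y values: none (0 points).
  x = 12: rhs = 2, matching y values: 5, 18 (2 points).
  x = 13: rhs = 10, matching y values: none (0 points).
  x = 14: rhs = 4, matching y values: 2, 21 (2 points).
  x = 15: rhs = 13, matching y values: 6, 17 (2 points).
  x = 16: rhs = 20, matching y values: none (0 points).
  x = 17: rhs = 8, matching y values: 10, 13 (2 points).
  x = 18: rhs = 6, matching y values: 11, 12 (2 points).
  x = 19: rhs = 20, matching y values: none (0 points).
  x = 20: rhs = 10, matching y values: none (0 points).
  x = 21: rhs = 5, matching y values: none (0 points).
  x = 22: rhs = 11, matching y values: none (0 points).
Total affine count: 24.
Full point count |E(F_23)| = 24 + 1 = 25.
Hasse bound: |25 − (23+1)| = |1| = 1 ≤ 2√23 ≈ 9.5917 ✓.


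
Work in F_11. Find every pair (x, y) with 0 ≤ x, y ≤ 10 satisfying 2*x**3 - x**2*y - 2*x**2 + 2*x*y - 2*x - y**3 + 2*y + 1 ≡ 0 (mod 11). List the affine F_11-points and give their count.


Affine F_11-points: {(0, 4), (0, 8), (0, 10), (2, 5), (3, 5), (3, 7), (3, 10), (4, 3), (4, 5), (6, 2), (7, 9), (8, 2), (10, 2)}; count = 13.

For each of the 121 pairs (x, y) ∈ F_11², evaluate f(x, y) mod 11. Record the zeros.
  x = 0: [0↦1, 1↦2, 2↦8, 3↦2, 4↦0, 5↦7, 6↦6, 7↦2, 8↦0, 9↦5, 10↦0]  zeros at y ∈ {4, 8, 10}
  x = 1: [0↦10, 1↦1, 2↦8, 3↦3, 4↦2, 5↦10, 6↦10, 7↦7, 8↦6, 9↦1, 10↦8]  zeros at y ∈ ∅
  x = 2: [0↦5, 1↦6, 2↦1, 3↦6, 4↦4, 5↦0, 6↦10, 7↦6, 8↦4, 9↦9, 10↦4]  zeros at y ∈ {5}
  x = 3: [0↦9, 1↦7, 2↦10, 3↦1, 4↦7, 5↦0, 6↦7, 7↦0, 8↦6, 9↦8, 10↦0]  zeros at y ∈ {5, 7, 10}
  x = 4: [0↦1, 1↦5, 2↦3, 3↦0, 4↦1, 5↦0, 6↦2, 7↦1, 8↦2, 9↦10, 10↦8]  zeros at y ∈ {3, 5}
  x = 5: [0↦4, 1↦1, 2↦3, 3↦4, 4↦9, 5↦1, 6↦7, 7↦10, 8↦4, 9↦5, 10↦7]  zeros at y ∈ ∅
  x = 6: [0↦8, 1↦7, 2↦0, 3↦3, 4↦10, 5↦4, 6↦1, 7↦6, 8↦2, 9↦5, 10↦9]  zeros at y ∈ {2}
  x = 7: [0↦3, 1↦2, 2↦6, 3↦9, 4↦5, 5↦10, 6↦7, 7↦1, 8↦8, 9↦0, 10↦4]  zeros at y ∈ {9}
  x = 8: [0↦1, 1↦9, 2↦0, 3↦1, 4↦6, 5↦9, 6↦4, 7↦7, 8↦1, 9↦2, 10↦4]  zeros at y ∈ {2}
  x = 9: [0↦3, 1↦7, 2↦5, 3↦2, 4↦3, 5↦2, 6↦4, 7↦3, 8↦4, 9↦1, 10↦10]  zeros at y ∈ ∅
  x = 10: [0↦10, 1↦8, 2↦0, 3↦2, 4↦8, 5↦1, 6↦8, 7↦1, 8↦7, 9↦9, 10↦1]  zeros at y ∈ {2}
Collecting zeros: affine points = {(0, 4), (0, 8), (0, 10), (2, 5), (3, 5), (3, 7), (3, 10), (4, 3), (4, 5), (6, 2), (7, 9), (8, 2), (10, 2)}.
Total count |C(F_11)_aff| = 13.
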